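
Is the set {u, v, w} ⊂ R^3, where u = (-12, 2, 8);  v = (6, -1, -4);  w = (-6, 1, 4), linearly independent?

linearly dependent

Row-reduce the matrix whose columns are u, v, w.
The reduction yields 1 nonzero row, so the rank is 1.
Since rank 1 < 3, the set is linearly dependent.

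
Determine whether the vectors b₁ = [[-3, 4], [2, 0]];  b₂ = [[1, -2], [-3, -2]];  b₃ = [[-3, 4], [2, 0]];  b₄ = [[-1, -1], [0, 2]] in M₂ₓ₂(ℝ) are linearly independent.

Write each element as a coordinate vector in ℝ⁴ using {E₁₁, E₁₂, E₂₁, E₂₂}.
Two of the vectors are equal, giving an immediate dependence.

linearly dependent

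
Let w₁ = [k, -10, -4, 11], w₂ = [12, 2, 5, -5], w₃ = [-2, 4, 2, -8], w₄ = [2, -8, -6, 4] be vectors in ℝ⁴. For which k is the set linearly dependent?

Dependence holds iff the 4×4 matrix [w₁ w₂ w₃ w₄] is singular.
Cofactor expansion gives det = 200*k - 2280.
This vanishes exactly when k = 57/5.

k = 57/5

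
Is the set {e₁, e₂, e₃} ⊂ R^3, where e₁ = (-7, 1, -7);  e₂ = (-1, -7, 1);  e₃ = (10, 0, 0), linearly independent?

linearly independent

Place the vectors as rows of a 3×3 matrix and reduce to echelon form.
The reduction yields 3 nonzero rows, so the rank is 3.
Since rank = 3 (the number of vectors), the set is linearly independent.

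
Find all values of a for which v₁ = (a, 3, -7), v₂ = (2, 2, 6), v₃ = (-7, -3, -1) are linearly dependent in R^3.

a = 11

The vectors are dependent exactly when the determinant of the matrix with rows v₁, v₂, v₃ vanishes.
The determinant works out to 16*a - 176.
Solving 16*a - 176 = 0 yields a = 11.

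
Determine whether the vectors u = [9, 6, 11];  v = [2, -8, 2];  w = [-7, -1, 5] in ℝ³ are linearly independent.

linearly independent

Row-reduce the matrix whose columns are u, v, w.
The reduction yields 3 nonzero rows, so the rank is 3.
Since rank = 3 (the number of vectors), the set is linearly independent.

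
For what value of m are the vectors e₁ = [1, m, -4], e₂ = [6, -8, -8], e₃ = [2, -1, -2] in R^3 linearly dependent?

m = -8

The set is linearly dependent precisely when det[e₁; e₂; e₃] = 0.
Cofactor expansion gives det = -4*m - 32.
Solving -4*m - 32 = 0 yields m = -8.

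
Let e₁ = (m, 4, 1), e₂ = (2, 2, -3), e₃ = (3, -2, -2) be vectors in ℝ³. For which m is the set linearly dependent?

Dependence holds iff the 3×3 matrix [e₁ e₂ e₃] is singular.
Cofactor expansion gives det = -10*m - 30.
Solving -10*m - 30 = 0 yields m = -3.

m = -3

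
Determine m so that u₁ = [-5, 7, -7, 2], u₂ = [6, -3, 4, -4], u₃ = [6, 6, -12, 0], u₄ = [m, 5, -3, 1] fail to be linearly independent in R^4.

Place the vectors as rows of a 4×4 matrix; dependence ⇔ determinant zero.
Cofactor expansion gives det = 144*m + 774.
Solving 144*m + 774 = 0 yields m = -43/8.

m = -43/8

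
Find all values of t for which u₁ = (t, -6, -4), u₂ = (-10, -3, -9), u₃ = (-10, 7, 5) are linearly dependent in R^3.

The vectors are dependent exactly when the determinant of the matrix with rows u₁, u₂, u₃ vanishes.
Cofactor expansion gives det = 48*t - 440.
Setting this to zero gives t = 55/6.

t = 55/6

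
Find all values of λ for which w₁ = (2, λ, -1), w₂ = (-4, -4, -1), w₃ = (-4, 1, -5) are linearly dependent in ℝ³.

Place the vectors as rows of a 3×3 matrix; dependence ⇔ determinant zero.
Expanding, det = 62 - 16*λ.
This vanishes exactly when λ = 31/8.

λ = 31/8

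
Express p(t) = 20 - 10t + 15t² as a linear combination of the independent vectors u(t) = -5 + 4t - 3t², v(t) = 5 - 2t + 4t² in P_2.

p = -u + 3v

Take coordinate vectors relative to {1, t, t²}.
Set up the augmented matrix [u | v | p] and row-reduce.
The system has the unique solution (c₁, c₂) = (-1, 3).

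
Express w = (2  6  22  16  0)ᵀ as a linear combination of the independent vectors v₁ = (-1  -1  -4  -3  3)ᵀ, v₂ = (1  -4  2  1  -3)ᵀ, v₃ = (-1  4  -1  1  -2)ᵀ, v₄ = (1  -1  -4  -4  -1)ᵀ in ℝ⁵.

w = -4v₁ - 2v₂ - 2v₃ - 2v₄

Solve the system with v₁, v₂, v₃, v₄ as columns and w as the right-hand side.
Row-reducing the augmented matrix gives the unique coefficients (c₁, …, c₄) = (-4, -2, -2, -2).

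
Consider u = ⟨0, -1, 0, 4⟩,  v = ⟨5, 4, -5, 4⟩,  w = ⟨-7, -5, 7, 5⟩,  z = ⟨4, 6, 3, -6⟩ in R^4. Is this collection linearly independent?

linearly independent

Place the vectors as rows of a 4×4 matrix and reduce to echelon form.
The reduction yields 4 nonzero rows, so the rank is 4.
Since rank = 4 (the number of vectors), the set is linearly independent.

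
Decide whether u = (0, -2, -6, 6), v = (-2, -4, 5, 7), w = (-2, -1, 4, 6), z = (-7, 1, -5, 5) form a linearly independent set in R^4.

The matrix [u|v|w|z] has determinant -1140.
A nonzero determinant means the columns are linearly independent.

linearly independent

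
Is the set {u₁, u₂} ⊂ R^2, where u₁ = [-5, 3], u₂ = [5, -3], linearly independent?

The matrix [u₁|u₂] has determinant 0.
A zero determinant means the columns are linearly dependent.

linearly dependent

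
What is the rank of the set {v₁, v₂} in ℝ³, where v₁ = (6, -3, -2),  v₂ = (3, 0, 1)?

rank 2

Put the 3×2 matrix [v₁|v₂] into echelon form.
There are 2 pivot columns, so rank = 2.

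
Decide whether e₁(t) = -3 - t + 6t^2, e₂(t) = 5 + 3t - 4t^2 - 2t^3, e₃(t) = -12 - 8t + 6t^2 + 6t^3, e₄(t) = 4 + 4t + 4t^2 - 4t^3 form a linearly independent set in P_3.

linearly dependent

Take coordinates with respect to the standard basis {1, t, …, t^3}.
Row-reduce the matrix whose columns are e₁, e₂, e₃, e₄.
The reduction yields 2 nonzero rows, so the rank is 2.
Since rank 2 < 4, the set is linearly dependent.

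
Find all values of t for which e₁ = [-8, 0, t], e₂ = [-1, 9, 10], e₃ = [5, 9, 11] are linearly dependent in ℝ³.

Dependence holds iff the 3×3 matrix [e₁ e₂ e₃] is singular.
Expanding, det = -54*t - 72.
Solving -54*t - 72 = 0 yields t = -4/3.

t = -4/3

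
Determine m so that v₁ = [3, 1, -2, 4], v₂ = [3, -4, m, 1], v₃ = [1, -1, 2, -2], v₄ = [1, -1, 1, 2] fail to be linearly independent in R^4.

Dependence holds iff the 4×4 matrix [v₁ v₂ v₃ v₄] is singular.
The determinant works out to 16*m - 90.
Setting this to zero gives m = 45/8.

m = 45/8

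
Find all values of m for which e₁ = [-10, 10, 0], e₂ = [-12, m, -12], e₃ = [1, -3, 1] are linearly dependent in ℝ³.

Place the vectors as rows of a 3×3 matrix; dependence ⇔ determinant zero.
Expanding, det = 360 - 10*m.
Solving 360 - 10*m = 0 yields m = 36.

m = 36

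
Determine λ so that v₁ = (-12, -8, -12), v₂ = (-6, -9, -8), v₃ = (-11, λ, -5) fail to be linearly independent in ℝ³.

λ = 23/3

The set is linearly dependent precisely when det[v₁; v₂; v₃] = 0.
Expanding, det = 184 - 24*λ.
Solving 184 - 24*λ = 0 yields λ = 23/3.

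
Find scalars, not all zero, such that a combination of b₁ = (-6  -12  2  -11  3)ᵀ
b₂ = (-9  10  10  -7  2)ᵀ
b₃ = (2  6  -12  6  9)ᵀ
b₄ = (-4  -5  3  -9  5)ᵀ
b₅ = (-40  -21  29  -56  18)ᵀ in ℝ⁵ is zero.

3b₁ + 2b₂ + b₄ - b₅ = 0

Set up α₁b₁ + … + α₅b₅ = 0 and solve the homogeneous system.
One solution (up to scaling) is (3, 2, 0, 1, -1).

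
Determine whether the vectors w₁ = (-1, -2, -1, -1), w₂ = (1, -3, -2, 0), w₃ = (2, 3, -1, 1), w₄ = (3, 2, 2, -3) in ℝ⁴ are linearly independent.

Form the 4×4 matrix with these as columns; its determinant is 68.
A nonzero determinant means the columns are linearly independent.

linearly independent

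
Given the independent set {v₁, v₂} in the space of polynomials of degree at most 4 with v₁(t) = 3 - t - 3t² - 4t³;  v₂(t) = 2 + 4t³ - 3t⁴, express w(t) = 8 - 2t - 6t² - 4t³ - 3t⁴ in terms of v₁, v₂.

Take coordinate vectors relative to {1, t, …, t⁴}.
Write w = c₁v₁ + c₂v₂ and equate components.
The system has the unique solution (c₁, c₂) = (2, 1).

w = 2v₁ + v₂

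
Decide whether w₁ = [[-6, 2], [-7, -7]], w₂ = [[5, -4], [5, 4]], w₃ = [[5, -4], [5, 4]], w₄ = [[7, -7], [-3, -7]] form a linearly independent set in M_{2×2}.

Take coordinates with respect to the standard basis {E₁₁, E₁₂, E₂₁, E₂₂}.
Two of the vectors are equal, giving an immediate dependence.

linearly dependent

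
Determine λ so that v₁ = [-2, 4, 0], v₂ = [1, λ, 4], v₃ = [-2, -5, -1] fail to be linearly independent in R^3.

λ = 34

The vectors are dependent exactly when the determinant of the matrix with rows v₁, v₂, v₃ vanishes.
Expanding, det = 2*λ - 68.
Setting this to zero gives λ = 34.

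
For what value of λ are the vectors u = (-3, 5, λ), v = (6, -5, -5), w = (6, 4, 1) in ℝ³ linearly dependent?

The vectors are dependent exactly when the determinant of the matrix with rows u, v, w vanishes.
Expanding, det = 54*λ - 225.
This vanishes exactly when λ = 25/6.

λ = 25/6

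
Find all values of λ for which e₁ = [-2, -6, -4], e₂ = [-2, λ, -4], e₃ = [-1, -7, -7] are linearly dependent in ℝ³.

The vectors are dependent exactly when the determinant of the matrix with rows e₁, e₂, e₃ vanishes.
Expanding, det = 10*λ + 60.
Solving 10*λ + 60 = 0 yields λ = -6.

λ = -6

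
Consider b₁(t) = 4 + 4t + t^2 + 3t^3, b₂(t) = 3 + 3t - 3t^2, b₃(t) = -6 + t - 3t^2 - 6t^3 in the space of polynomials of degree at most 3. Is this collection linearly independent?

Write each element as a coordinate vector in ℝ⁴ using {1, t, …, t^3}.
Row-reduce the matrix whose columns are b₁, b₂, b₃.
The reduction yields 3 nonzero rows, so the rank is 3.
Since rank = 3 (the number of vectors), the set is linearly independent.

linearly independent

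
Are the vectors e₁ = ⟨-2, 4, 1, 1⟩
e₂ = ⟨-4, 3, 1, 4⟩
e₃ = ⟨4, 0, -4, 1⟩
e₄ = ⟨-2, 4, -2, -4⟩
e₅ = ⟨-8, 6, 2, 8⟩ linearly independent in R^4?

linearly dependent

There are 5 vectors in a 4-dimensional space, so they cannot be linearly independent.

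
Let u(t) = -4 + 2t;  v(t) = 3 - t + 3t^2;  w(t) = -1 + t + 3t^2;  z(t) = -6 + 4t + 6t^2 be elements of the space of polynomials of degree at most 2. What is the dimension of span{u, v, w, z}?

Use coordinates relative to {1, t, t^2}.
Row-reduce the 4×3 matrix with these as rows.
Exactly 2 pivots survive; hence the rank is 2.
(With 4 elements in a 3-dimensional space the rank is at most 3.)

2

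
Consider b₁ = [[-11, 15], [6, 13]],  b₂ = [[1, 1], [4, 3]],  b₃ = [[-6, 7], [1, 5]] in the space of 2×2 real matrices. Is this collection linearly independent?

linearly dependent

Write each element as a coordinate vector in ℝ⁴ using {E₁₁, E₁₂, E₂₁, E₂₂}.
Place the vectors as rows of a 3×4 matrix and reduce to echelon form.
The reduction yields 2 nonzero rows, so the rank is 2.
Since rank 2 < 3, the set is linearly dependent.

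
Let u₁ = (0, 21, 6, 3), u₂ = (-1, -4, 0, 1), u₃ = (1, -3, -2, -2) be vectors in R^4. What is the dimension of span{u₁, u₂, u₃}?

Row-reduce the 3×4 matrix with these as rows.
Reduction leaves 2 leading entries, giving rank 2.

2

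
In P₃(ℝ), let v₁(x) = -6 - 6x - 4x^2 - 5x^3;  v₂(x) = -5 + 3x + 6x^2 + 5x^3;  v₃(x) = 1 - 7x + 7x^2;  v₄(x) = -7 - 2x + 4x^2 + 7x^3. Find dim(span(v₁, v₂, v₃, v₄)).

Use coordinates relative to {1, x, …, x^3}.
Form the matrix with v₁, v₂, v₃, v₄ as columns and reduce.
There are 4 pivot columns, so rank = 4.

dim = 4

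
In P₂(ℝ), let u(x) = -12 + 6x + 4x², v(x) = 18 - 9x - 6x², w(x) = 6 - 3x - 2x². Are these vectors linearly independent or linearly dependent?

Write each element as a coordinate vector in ℝ³ using {1, x, x²}.
The matrix [u|v|w] has determinant 0.
A zero determinant means the columns are linearly dependent.
Indeed 3u + 2v = 0.

linearly dependent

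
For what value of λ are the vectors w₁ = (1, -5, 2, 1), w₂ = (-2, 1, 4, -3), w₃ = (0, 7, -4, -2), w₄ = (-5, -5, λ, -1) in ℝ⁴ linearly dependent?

λ = 54/5

The set is linearly dependent precisely when det[w₁; w₂; w₃; w₄] = 0.
The determinant works out to 270 - 25*λ.
This vanishes exactly when λ = 54/5.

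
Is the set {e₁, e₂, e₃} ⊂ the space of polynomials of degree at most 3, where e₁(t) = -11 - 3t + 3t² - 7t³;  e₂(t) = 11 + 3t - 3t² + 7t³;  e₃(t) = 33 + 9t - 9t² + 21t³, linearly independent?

Write each element as a coordinate vector in ℝ⁴ using {1, t, …, t³}.
Row-reduce the matrix whose columns are e₁, e₂, e₃.
The reduction yields 1 nonzero row, so the rank is 1.
Since rank 1 < 3, the set is linearly dependent.
Indeed e₁ + e₂ = 0.

linearly dependent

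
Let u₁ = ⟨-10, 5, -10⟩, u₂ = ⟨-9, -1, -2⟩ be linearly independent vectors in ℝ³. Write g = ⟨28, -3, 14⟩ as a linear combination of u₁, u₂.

g = -u₁ - 2u₂

Set up the augmented matrix [u₁ | u₂ | g] and row-reduce.
The system has the unique solution (a₁, a₂) = (-1, -2).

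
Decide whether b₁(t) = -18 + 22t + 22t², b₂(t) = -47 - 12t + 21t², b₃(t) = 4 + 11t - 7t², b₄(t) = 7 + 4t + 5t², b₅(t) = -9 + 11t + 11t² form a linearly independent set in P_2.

Write each element as a coordinate vector in ℝ³ using {1, t, t²}.
There are 5 vectors in a 3-dimensional space, so they cannot be linearly independent.

linearly dependent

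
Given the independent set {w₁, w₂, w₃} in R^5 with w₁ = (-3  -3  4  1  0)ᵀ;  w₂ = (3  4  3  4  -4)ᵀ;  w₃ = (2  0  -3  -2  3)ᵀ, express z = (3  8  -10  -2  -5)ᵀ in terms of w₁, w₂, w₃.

z = -4w₁ - w₂ - 3w₃

Set up the augmented matrix [w₁ | w₂ | w₃ | z] and row-reduce.
Row-reducing the augmented matrix gives the unique coefficients (a₁, a₂, a₃) = (-4, -1, -3).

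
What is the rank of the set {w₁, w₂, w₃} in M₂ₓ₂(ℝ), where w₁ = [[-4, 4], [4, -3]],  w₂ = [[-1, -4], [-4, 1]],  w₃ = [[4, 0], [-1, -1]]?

3

Represent each element by its coordinate vector in ℝ⁴.
Apply Gaussian elimination to the matrix whose rows are w₁, w₂, w₃.
Exactly 3 pivots survive; hence the rank is 3.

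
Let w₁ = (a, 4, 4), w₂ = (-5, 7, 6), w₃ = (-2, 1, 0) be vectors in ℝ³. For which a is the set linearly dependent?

a = -2

Place the vectors as rows of a 3×3 matrix; dependence ⇔ determinant zero.
The determinant works out to -6*a - 12.
Setting this to zero gives a = -2.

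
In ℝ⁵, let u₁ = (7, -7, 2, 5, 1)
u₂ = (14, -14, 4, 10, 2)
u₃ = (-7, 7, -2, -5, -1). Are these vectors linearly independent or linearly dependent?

Place the vectors as rows of a 3×5 matrix and reduce to echelon form.
The reduction yields 1 nonzero row, so the rank is 1.
Since rank 1 < 3, the set is linearly dependent.

linearly dependent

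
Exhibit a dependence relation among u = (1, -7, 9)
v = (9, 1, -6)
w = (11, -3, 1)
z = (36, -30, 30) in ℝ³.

3u + 3w - z = 0

Row-reduce the matrix with u, v, w, z as columns; the null space gives the coefficients.
A generator of the null space is (3, 0, 3, -1).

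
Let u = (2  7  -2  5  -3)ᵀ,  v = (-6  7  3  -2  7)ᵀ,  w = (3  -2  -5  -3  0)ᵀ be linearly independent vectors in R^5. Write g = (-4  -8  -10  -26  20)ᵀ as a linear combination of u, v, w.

Set up the augmented matrix [u | v | w | g] and row-reduce.
The system has the unique solution (α₁, α₂, α₃) = (-2, 2, 4).

g = -2u + 2v + 4w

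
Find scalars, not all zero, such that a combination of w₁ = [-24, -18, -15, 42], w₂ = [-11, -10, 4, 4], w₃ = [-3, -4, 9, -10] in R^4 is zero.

w₁ - 3w₂ + 3w₃ = 0

Write the vectors as columns of a matrix and find a nonzero vector in its null space.
A generator of the null space is (1, -3, 3).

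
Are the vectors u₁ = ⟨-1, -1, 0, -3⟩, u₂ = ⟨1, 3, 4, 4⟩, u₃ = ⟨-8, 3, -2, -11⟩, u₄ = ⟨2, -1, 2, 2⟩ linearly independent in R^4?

linearly dependent

Place the vectors as rows of a 4×4 matrix and reduce to echelon form.
The reduction yields 3 nonzero rows, so the rank is 3.
Since rank 3 < 4, the set is linearly dependent.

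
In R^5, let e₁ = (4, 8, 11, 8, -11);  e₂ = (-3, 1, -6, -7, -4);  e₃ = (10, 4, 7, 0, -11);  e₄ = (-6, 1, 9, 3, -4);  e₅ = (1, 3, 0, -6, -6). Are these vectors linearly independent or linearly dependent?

The matrix [e₁|e₂|e₃|e₄|e₅] has determinant 24898.
A nonzero determinant means the columns are linearly independent.

linearly independent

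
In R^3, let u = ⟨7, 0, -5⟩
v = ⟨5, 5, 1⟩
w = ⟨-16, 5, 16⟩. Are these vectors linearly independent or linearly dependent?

Row-reduce the matrix whose columns are u, v, w.
The reduction yields 2 nonzero rows, so the rank is 2.
Since rank 2 < 3, the set is linearly dependent.
Indeed 3u - v + w = 0.

linearly dependent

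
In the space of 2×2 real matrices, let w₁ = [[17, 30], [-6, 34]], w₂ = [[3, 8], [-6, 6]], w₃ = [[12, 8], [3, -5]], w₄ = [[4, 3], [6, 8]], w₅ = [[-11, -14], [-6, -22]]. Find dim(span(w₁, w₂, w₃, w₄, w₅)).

Use coordinates relative to {E₁₁, E₁₂, E₂₁, E₂₂}.
Apply Gaussian elimination to the matrix whose rows are w₁, w₂, w₃, w₄, w₅.
Exactly 3 pivots survive; hence the rank is 3.
(With 5 elements in a 4-dimensional space the rank is at most 4.)

dim = 3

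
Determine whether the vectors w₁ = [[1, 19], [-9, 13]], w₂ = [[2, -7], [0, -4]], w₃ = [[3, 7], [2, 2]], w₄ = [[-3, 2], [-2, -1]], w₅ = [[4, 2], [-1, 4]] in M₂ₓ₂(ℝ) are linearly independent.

Take coordinates with respect to the standard basis {E₁₁, E₁₂, E₂₁, E₂₂}.
There are 5 vectors in a 4-dimensional space, so they cannot be linearly independent.

linearly dependent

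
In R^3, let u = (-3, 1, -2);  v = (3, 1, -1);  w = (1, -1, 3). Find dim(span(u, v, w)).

dim = 3

Put the 3×3 matrix [u|v|w] into echelon form.
Exactly 3 pivots survive; hence the rank is 3.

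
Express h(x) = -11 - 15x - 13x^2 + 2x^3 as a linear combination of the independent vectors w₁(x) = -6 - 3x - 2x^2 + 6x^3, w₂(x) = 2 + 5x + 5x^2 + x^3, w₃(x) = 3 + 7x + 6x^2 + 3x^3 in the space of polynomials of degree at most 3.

Work in coordinates with respect to the standard basis {1, x, …, x^3}.
Solve the system with w₁, w₂, w₃ as columns and h as the right-hand side.
Row-reducing the augmented matrix gives the unique coefficients (c₁, c₂, c₃) = (1, -1, -1).

h = w₁ - w₂ - w₃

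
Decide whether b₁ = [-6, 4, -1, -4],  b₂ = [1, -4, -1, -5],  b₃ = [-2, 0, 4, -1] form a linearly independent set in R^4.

linearly independent

Place the vectors as rows of a 3×4 matrix and reduce to echelon form.
The reduction yields 3 nonzero rows, so the rank is 3.
Since rank = 3 (the number of vectors), the set is linearly independent.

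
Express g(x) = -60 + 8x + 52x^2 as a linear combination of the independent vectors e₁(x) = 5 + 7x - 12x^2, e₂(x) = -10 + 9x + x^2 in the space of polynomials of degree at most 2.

Work in coordinates with respect to the standard basis {1, x, x^2}.
Set up the augmented matrix [e₁ | e₂ | g] and row-reduce.
The system has the unique solution (a₁, a₂) = (-4, 4).

g = -4e₁ + 4e₂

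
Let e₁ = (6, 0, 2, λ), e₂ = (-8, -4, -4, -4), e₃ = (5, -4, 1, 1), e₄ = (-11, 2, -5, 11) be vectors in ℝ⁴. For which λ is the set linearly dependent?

Dependence holds iff the 4×4 matrix [e₁ e₂ e₃ e₄] is singular.
The determinant works out to 64*λ - 384.
This vanishes exactly when λ = 6.

λ = 6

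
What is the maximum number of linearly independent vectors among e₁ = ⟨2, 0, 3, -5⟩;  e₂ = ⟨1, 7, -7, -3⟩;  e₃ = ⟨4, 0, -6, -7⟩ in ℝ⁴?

3

Form the matrix with e₁, e₂, e₃ as columns and reduce.
The echelon form has 3 nonzero rows, so the rank is 3.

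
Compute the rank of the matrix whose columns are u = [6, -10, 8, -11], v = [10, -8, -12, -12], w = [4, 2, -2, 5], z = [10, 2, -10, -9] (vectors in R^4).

Form the matrix with u, v, w, z as columns and reduce.
The echelon form has 4 nonzero rows, so the rank is 4.

rank 4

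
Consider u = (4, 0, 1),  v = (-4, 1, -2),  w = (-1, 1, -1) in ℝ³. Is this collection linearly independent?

Place the vectors as rows of a 3×3 matrix and reduce to echelon form.
The reduction yields 3 nonzero rows, so the rank is 3.
Since rank = 3 (the number of vectors), the set is linearly independent.

linearly independent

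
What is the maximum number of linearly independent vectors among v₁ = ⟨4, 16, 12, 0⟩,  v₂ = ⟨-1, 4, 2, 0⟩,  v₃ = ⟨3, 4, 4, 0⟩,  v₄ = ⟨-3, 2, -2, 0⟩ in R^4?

Row-reduce the 4×4 matrix with these as rows.
Exactly 3 pivots survive; hence the rank is 3.

3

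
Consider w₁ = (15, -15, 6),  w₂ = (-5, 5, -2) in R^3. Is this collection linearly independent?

Row-reduce the matrix whose columns are w₁, w₂.
The reduction yields 1 nonzero row, so the rank is 1.
Since rank 1 < 2, the set is linearly dependent.
Indeed w₁ + 3w₂ = 0.

linearly dependent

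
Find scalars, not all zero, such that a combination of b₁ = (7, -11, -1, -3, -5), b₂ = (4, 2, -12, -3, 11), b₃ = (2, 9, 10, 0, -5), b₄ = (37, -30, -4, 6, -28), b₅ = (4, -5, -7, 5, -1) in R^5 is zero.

Write the vectors as columns of a matrix and find a nonzero vector in its null space.
One solution (up to scaling) is (3, 0, 2, -1, 3).

3b₁ + 2b₃ - b₄ + 3b₅ = 0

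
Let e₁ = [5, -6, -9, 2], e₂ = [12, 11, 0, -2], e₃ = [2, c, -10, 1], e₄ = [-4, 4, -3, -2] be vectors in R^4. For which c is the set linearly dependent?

Dependence holds iff the 4×4 matrix [e₁ e₂ e₃ e₄] is singular.
The determinant works out to 390*c + 1677.
Solving 390*c + 1677 = 0 yields c = -43/10.

c = -43/10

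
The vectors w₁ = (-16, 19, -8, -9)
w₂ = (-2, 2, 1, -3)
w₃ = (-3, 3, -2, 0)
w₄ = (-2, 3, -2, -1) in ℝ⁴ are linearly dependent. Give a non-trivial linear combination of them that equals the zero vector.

Row-reduce the matrix with w₁, w₂, w₃, w₄ as columns; the null space gives the coefficients.
One solution (up to scaling) is (1, -2, -2, -3).

w₁ - 2w₂ - 2w₃ - 3w₄ = 0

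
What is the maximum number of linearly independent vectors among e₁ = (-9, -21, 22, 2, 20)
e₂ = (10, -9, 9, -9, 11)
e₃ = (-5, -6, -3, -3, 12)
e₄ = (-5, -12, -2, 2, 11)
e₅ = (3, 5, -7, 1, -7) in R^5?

4

Form the matrix with e₁, e₂, e₃, e₄, e₅ as columns and reduce.
The echelon form has 4 nonzero rows, so the rank is 4.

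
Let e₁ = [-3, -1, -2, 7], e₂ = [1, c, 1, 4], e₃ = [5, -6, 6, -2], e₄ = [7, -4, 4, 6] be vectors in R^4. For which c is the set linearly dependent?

The vectors are dependent exactly when the determinant of the matrix with rows e₁, e₂, e₃, e₄ vanishes.
The determinant works out to -198*c - 462.
Solving -198*c - 462 = 0 yields c = -7/3.

c = -7/3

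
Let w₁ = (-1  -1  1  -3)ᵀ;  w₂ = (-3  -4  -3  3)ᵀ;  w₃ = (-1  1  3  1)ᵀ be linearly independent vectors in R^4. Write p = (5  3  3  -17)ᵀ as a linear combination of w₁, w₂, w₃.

Set up the augmented matrix [w₁ | w₂ | w₃ | p] and row-reduce.
Row-reducing the augmented matrix gives the unique coefficients (c₁, c₂, c₃) = (3, -2, -2).

p = 3w₁ - 2w₂ - 2w₃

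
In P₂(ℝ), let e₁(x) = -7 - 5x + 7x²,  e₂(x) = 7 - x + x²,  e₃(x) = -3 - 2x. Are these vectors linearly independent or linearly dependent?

Take coordinates with respect to the standard basis {1, x, x²}.
The matrix [e₁|e₂|e₃] has determinant -118.
A nonzero determinant means the columns are linearly independent.

linearly independent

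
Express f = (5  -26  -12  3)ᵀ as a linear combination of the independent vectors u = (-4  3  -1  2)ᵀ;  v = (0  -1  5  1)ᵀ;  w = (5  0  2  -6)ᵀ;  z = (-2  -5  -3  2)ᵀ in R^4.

Set up the augmented matrix [u | v | w | z | f] and row-reduce.
Back-substitution yields (c₁, …, c₄) = (-4, -1, -1, 3).

f = -4u - v - w + 3z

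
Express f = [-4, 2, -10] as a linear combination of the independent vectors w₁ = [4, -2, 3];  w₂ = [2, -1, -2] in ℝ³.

Solve the system with w₁, w₂ as columns and f as the right-hand side.
The system has the unique solution (c₁, c₂) = (-2, 2).

f = -2w₁ + 2w₂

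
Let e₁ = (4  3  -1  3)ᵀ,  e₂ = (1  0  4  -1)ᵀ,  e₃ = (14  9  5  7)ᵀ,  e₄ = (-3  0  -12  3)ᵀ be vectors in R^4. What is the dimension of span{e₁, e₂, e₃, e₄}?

dim = 2

Row-reduce the 4×4 matrix with these as rows.
There are 2 pivot columns, so rank = 2.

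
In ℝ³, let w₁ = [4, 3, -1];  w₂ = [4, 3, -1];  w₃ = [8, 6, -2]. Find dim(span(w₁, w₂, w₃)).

dim = 1

Put the 3×3 matrix [w₁|w₂|w₃] into echelon form.
There is 1 pivot column, so rank = 1.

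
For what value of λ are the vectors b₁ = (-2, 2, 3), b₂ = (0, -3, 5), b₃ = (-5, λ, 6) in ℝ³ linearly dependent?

λ = 59/10

Dependence holds iff the 3×3 matrix [b₁ b₂ b₃] is singular.
The determinant works out to 10*λ - 59.
Solving 10*λ - 59 = 0 yields λ = 59/10.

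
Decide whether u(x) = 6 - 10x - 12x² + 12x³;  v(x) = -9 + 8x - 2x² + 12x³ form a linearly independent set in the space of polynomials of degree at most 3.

Write each element as a coordinate vector in ℝ⁴ using {1, x, …, x³}.
Place the vectors as rows of a 2×4 matrix and reduce to echelon form.
The reduction yields 2 nonzero rows, so the rank is 2.
Since rank = 2 (the number of vectors), the set is linearly independent.

linearly independent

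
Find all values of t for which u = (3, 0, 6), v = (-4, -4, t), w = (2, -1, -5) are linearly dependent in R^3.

t = -44

Place the vectors as rows of a 3×3 matrix; dependence ⇔ determinant zero.
Cofactor expansion gives det = 3*t + 132.
Solving 3*t + 132 = 0 yields t = -44.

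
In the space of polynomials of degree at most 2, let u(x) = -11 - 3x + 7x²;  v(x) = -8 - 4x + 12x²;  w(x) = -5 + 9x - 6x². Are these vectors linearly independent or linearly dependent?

Write each element as a coordinate vector in ℝ³ using {1, x, x²}.
Place the vectors as rows of a 3×3 matrix and reduce to echelon form.
The reduction yields 3 nonzero rows, so the rank is 3.
Since rank = 3 (the number of vectors), the set is linearly independent.

linearly independent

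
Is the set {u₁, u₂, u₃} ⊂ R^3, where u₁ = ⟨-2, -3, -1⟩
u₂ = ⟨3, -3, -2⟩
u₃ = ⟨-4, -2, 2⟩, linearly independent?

linearly independent

The matrix [u₁|u₂|u₃] has determinant 32.
A nonzero determinant means the columns are linearly independent.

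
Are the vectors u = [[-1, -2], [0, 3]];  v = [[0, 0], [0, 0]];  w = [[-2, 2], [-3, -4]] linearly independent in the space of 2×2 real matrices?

Take coordinates with respect to the standard basis {E₁₁, E₁₂, E₂₁, E₂₂}.
One of the vectors is the zero vector, so the set is linearly dependent.

linearly dependent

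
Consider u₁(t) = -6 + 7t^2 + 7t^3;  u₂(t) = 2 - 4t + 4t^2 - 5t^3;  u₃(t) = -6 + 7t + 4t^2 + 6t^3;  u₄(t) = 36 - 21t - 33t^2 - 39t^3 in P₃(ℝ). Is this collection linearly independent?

linearly dependent

Write each element as a coordinate vector in ℝ⁴ using {1, t, …, t^3}.
Row-reduce the matrix whose columns are u₁, u₂, u₃, u₄.
The reduction yields 3 nonzero rows, so the rank is 3.
Since rank 3 < 4, the set is linearly dependent.
Indeed 3u₁ + 3u₃ + u₄ = 0.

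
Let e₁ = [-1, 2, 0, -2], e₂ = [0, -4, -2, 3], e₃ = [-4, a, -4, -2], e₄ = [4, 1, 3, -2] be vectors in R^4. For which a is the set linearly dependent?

a = 0

The set is linearly dependent precisely when det[e₁; e₂; e₃; e₄] = 0.
Expanding, det = 11*a.
Setting this to zero gives a = 0.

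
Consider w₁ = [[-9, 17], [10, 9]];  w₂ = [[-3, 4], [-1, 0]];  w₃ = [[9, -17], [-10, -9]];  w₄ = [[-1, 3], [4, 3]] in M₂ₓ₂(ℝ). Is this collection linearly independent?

linearly dependent

Take coordinates with respect to the standard basis {E₁₁, E₁₂, E₂₁, E₂₂}.
Form the 4×4 matrix with these as columns; its determinant is 0.
A zero determinant means the columns are linearly dependent.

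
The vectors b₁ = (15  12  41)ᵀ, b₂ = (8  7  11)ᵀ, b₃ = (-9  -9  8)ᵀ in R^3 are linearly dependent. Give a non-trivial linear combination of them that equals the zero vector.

Row-reduce the matrix with b₁, b₂, b₃ as columns; the null space gives the coefficients.
A generator of the null space is (1, -3, -1).

b₁ - 3b₂ - b₃ = 0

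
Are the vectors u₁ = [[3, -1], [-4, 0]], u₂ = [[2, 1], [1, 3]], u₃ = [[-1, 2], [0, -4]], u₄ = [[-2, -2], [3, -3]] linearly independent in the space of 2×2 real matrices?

Write each element as a coordinate vector in ℝ⁴ using {E₁₁, E₁₂, E₂₁, E₂₂}.
Form the 4×4 matrix with these as columns; its determinant is 172.
A nonzero determinant means the columns are linearly independent.

linearly independent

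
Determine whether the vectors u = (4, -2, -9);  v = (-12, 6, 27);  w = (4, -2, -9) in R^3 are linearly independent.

Place the vectors as rows of a 3×3 matrix and reduce to echelon form.
The reduction yields 1 nonzero row, so the rank is 1.
Since rank 1 < 3, the set is linearly dependent.

linearly dependent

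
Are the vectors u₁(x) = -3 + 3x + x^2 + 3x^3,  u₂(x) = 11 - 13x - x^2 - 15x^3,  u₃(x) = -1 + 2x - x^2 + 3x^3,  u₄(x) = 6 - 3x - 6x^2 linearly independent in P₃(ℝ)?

Take coordinates with respect to the standard basis {1, x, …, x^3}.
The matrix [u₁|u₂|u₃|u₄] has determinant 0.
A zero determinant means the columns are linearly dependent.
Indeed 3u₁ + u₂ + 2u₃ = 0.

linearly dependent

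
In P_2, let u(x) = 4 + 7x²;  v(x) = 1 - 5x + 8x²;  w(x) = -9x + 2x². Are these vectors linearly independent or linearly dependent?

linearly independent

Write each element as a coordinate vector in ℝ³ using {1, x, x²}.
Form the 3×3 matrix with these as columns; its determinant is 185.
A nonzero determinant means the columns are linearly independent.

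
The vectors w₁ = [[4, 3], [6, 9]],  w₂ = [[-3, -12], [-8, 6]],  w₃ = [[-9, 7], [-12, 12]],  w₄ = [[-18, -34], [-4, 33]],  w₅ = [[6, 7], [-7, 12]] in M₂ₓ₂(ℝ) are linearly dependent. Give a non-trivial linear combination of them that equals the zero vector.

3w₁ + 3w₂ + w₃ - w₄ - 2w₅ = 0

Take coordinates with respect to {E₁₁, E₁₂, E₂₁, E₂₂}.
Solve the homogeneous system with w₁, w₂, w₃, w₄, w₅ as columns by row-reducing the coefficient matrix.
A generator of the null space is (3, 3, 1, -1, -2).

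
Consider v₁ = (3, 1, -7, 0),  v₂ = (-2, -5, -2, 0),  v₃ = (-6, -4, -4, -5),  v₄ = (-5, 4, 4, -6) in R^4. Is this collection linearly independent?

linearly independent

The matrix [v₁|v₂|v₃|v₄] has determinant -99.
A nonzero determinant means the columns are linearly independent.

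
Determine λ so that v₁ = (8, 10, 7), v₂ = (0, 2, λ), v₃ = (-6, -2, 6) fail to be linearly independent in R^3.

The set is linearly dependent precisely when det[v₁; v₂; v₃] = 0.
Cofactor expansion gives det = 180 - 44*λ.
Solving 180 - 44*λ = 0 yields λ = 45/11.

λ = 45/11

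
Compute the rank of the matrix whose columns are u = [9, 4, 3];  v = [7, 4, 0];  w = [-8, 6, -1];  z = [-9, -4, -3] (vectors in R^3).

rank 3

Row-reduce the 4×3 matrix with these as rows.
Reduction leaves 3 leading entries, giving rank 3.
(With 4 elements in a 3-dimensional space the rank is at most 3.)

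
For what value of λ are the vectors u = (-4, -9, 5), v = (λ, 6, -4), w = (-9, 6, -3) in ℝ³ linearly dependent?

λ = 26

The set is linearly dependent precisely when det[u; v; w] = 0.
Expanding, det = 3*λ - 78.
Solving 3*λ - 78 = 0 yields λ = 26.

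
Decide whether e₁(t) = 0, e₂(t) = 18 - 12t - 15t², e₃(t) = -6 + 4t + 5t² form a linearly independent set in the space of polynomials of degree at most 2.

linearly dependent

Write each element as a coordinate vector in ℝ³ using {1, t, t²}.
One of the vectors is the zero vector, so the set is linearly dependent.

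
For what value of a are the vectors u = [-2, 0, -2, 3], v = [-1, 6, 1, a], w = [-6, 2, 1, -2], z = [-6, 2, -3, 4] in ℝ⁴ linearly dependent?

a = -3

Place the vectors as rows of a 4×4 matrix; dependence ⇔ determinant zero.
Cofactor expansion gives det = 16*a + 48.
Setting this to zero gives a = -3.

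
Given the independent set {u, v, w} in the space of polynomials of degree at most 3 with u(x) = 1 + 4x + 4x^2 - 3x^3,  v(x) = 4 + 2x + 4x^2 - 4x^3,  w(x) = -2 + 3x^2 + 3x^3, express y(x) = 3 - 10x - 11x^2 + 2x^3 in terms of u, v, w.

Identify each element with its coordinate vector in ℝ⁴ via {1, x, …, x^3}.
Set up the augmented matrix [u | v | w | y] and row-reduce.
The system has the unique solution (a₁, a₂, a₃) = (-3, 1, -1).

y = -3u + v - w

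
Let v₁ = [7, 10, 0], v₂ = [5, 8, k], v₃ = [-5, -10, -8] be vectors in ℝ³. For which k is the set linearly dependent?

Place the vectors as rows of a 3×3 matrix; dependence ⇔ determinant zero.
Cofactor expansion gives det = 20*k - 48.
Setting this to zero gives k = 12/5.

k = 12/5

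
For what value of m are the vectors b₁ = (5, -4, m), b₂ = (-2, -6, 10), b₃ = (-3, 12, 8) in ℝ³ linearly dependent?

m = -56/3

The vectors are dependent exactly when the determinant of the matrix with rows b₁, b₂, b₃ vanishes.
Expanding, det = -42*m - 784.
This vanishes exactly when m = -56/3.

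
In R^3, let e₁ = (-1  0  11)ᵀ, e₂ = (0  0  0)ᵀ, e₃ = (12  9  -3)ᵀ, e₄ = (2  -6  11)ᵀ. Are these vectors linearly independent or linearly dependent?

linearly dependent

There are 4 vectors in a 3-dimensional space, so they cannot be linearly independent.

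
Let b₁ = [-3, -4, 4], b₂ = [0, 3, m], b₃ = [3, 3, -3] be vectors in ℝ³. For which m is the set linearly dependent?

The set is linearly dependent precisely when det[b₁; b₂; b₃] = 0.
The determinant works out to -3*m - 9.
Setting this to zero gives m = -3.

m = -3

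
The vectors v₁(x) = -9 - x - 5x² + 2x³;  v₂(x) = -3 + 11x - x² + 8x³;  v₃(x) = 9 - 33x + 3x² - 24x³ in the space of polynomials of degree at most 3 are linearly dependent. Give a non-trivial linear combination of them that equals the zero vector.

3v₂ + v₃ = 0

Pass to coordinate vectors relative to the basis {1, x, …, x³}.
Row-reduce the matrix with v₁, v₂, v₃ as columns; the null space gives the coefficients.
One solution (up to scaling) is (0, 3, 1).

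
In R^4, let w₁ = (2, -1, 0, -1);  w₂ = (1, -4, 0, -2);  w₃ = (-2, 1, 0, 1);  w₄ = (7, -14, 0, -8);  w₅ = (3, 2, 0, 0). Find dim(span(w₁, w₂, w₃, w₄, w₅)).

2

Row-reduce the 5×4 matrix with these as rows.
Reduction leaves 2 leading entries, giving rank 2.
(With 5 elements in a 4-dimensional space the rank is at most 4.)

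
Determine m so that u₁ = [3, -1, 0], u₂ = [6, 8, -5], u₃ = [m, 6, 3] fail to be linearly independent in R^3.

m = -36

The set is linearly dependent precisely when det[u₁; u₂; u₃] = 0.
Cofactor expansion gives det = 5*m + 180.
This vanishes exactly when m = -36.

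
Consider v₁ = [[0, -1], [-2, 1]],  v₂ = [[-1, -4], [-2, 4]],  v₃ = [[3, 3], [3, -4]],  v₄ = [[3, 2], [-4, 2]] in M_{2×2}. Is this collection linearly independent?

linearly independent

Take coordinates with respect to the standard basis {E₁₁, E₁₂, E₂₁, E₂₂}.
Row-reduce the matrix whose columns are v₁, v₂, v₃, v₄.
The reduction yields 4 nonzero rows, so the rank is 4.
Since rank = 4 (the number of vectors), the set is linearly independent.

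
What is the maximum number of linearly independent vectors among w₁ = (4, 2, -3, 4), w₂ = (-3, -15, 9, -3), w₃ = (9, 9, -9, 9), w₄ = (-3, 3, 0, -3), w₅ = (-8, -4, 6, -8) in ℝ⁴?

2

Form the matrix with w₁, w₂, w₃, w₄, w₅ as columns and reduce.
There are 2 pivot columns, so rank = 2.
(With 5 elements in a 4-dimensional space the rank is at most 4.)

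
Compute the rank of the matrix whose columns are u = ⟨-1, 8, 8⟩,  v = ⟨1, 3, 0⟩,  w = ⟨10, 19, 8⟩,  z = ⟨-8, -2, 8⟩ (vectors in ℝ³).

Row-reduce the 4×3 matrix with these as rows.
Exactly 3 pivots survive; hence the rank is 3.
(With 4 elements in a 3-dimensional space the rank is at most 3.)

3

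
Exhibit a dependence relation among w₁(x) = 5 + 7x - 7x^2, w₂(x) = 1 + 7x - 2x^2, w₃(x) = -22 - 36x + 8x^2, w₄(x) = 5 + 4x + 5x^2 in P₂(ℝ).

Take coordinates with respect to {1, x, x^2}.
Row-reduce the matrix with w₁, w₂, w₃, w₄ as columns; the null space gives the coefficients.
The free variable yields coefficients (2, 2, 1, 2) (any nonzero multiple also works).

2w₁ + 2w₂ + w₃ + 2w₄ = 0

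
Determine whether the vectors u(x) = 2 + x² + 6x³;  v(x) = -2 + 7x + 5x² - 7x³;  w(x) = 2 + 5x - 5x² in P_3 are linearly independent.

Write each element as a coordinate vector in ℝ⁴ using {1, x, …, x³}.
Place the vectors as rows of a 3×4 matrix and reduce to echelon form.
The reduction yields 3 nonzero rows, so the rank is 3.
Since rank = 3 (the number of vectors), the set is linearly independent.

linearly independent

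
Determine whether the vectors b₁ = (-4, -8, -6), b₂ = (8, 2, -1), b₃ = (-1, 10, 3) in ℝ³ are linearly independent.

linearly independent

The matrix [b₁|b₂|b₃] has determinant -372.
A nonzero determinant means the columns are linearly independent.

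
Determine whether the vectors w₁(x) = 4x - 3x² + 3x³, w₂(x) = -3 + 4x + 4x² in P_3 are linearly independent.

Take coordinates with respect to the standard basis {1, x, …, x³}.
Row-reduce the matrix whose columns are w₁, w₂.
The reduction yields 2 nonzero rows, so the rank is 2.
Since rank = 2 (the number of vectors), the set is linearly independent.

linearly independent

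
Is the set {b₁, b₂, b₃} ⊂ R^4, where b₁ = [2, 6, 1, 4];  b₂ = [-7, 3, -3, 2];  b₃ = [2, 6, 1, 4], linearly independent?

Place the vectors as rows of a 3×4 matrix and reduce to echelon form.
The reduction yields 2 nonzero rows, so the rank is 2.
Since rank 2 < 3, the set is linearly dependent.

linearly dependent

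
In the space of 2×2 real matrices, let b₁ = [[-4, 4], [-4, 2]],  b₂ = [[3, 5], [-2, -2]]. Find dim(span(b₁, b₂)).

dim = 2

Represent each element by its coordinate vector in ℝ⁴.
Apply Gaussian elimination to the matrix whose rows are b₁, b₂.
There are 2 pivot columns, so rank = 2.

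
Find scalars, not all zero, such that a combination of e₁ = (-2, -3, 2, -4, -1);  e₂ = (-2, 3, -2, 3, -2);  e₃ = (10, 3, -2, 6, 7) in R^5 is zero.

Solve the homogeneous system with e₁, e₂, e₃ as columns by row-reducing the coefficient matrix.
A generator of the null space is (3, 2, 1).

3e₁ + 2e₂ + e₃ = 0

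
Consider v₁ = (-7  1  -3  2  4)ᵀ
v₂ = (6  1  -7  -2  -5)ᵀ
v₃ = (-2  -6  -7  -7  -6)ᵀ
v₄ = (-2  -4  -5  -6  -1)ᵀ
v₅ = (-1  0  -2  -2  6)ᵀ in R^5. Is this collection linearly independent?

Row-reduce the matrix whose columns are v₁, v₂, v₃, v₄, v₅.
The reduction yields 5 nonzero rows, so the rank is 5.
Since rank = 5 (the number of vectors), the set is linearly independent.

linearly independent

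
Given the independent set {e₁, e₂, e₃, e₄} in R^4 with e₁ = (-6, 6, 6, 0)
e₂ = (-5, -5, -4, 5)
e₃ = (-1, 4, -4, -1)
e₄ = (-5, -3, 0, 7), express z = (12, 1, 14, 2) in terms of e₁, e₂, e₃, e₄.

z = -e₁ - 4e₂ - e₃ + 3e₄

Set up the augmented matrix [e₁ | e₂ | e₃ | e₄ | z] and row-reduce.
Row-reducing the augmented matrix gives the unique coefficients (c₁, …, c₄) = (-1, -4, -1, 3).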